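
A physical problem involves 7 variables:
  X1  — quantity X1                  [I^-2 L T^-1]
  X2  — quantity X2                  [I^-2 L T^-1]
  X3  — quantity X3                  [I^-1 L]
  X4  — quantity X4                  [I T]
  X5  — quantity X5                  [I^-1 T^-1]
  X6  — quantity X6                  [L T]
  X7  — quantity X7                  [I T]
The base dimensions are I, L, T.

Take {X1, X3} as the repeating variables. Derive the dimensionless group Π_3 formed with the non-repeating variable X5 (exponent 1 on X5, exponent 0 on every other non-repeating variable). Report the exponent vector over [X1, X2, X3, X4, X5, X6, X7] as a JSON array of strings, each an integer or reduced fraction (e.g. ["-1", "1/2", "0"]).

["-1", "0", "1", "0", "1", "0", "0"]

Exponent matrix [I,L,T] × [X1,X2,X3,X4,X5,X6,X7]:
  I: [-2 -2 -1  1 -1  0  1]
  L: [ 1  1  1  0  0  1  0]
  T: [-1 -1  0  1 -1  1  1]
RREF → pivots at {X1,X3} ⇒ r = 2
Repeat: X1,X3; free: X2,X4,X5,X6,X7
RREF:
  r0: [   1    1    0   -1    1   -1   -1]
  r1: [   0    0    1    1   -1    2    1]
  r2: [   0    0    0    0    0    0    0]
Fix exponent of X5 at 1, X2 at 0, X4 at 0, X6 at 0, X7 at 0; solve each RREF row for its pivot's exponent:
  r0: exp(X1) + (1)·1 = 0 ⇒ exp(X1) = -1
  r1: exp(X3) + (-1)·1 = 0 ⇒ exp(X3) = 1
Π_3 = X1^-1 · X3 · X5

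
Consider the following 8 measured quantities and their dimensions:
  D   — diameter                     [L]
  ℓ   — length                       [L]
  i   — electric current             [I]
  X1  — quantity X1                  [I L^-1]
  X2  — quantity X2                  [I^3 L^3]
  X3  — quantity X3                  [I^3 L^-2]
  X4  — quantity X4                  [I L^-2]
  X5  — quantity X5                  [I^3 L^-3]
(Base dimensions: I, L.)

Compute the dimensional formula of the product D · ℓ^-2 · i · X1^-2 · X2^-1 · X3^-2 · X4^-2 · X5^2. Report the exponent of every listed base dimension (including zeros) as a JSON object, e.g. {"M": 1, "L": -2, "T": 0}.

{"I": -6, "L": 0}

Exponent matrix [I,L] × [D,ℓ,i,X1,X2,X3,X4,X5]:
  I: [ 0  0  1  1  3  3  1  3]
  L: [ 1  1  0 -1  3 -2 -2 -3]
  [I]: (1)·0+(-2)·0+(1)·1+(-2)·1+(-1)·3+(-2)·3+(-2)·1+(2)·3 = -6
  [L]: (1)·1+(-2)·1+(1)·0+(-2)·-1+(-1)·3+(-2)·-2+(-2)·-2+(2)·-3 = 0
⇒ I^-6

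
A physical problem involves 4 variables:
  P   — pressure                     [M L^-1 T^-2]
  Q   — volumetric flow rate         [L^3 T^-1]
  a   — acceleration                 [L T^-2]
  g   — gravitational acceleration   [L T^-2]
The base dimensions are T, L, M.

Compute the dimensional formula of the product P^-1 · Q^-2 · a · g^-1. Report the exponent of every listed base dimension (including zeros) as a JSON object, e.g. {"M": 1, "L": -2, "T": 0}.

{"T": 4, "L": -5, "M": -1}

Write exponents as rows T,L,M / cols P,Q,a,g:
  T: [-2 -1 -2 -2]
  L: [-1  3  1  1]
  M: [ 1  0  0  0]
  [T]: (-1)·-2+(-2)·-1+(1)·-2+(-1)·-2 = 4
  [L]: (-1)·-1+(-2)·3+(1)·1+(-1)·1 = -5
  [M]: (-1)·1+(-2)·0+(1)·0+(-1)·0 = -1
⇒ T^4 L^-5 M^-1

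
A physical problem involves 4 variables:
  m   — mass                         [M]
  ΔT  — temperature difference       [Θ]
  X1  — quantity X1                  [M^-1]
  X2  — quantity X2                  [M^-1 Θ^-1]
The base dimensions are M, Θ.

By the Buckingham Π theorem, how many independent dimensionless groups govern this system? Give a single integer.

2

Dimensional matrix (M×Θ by m×ΔT×X1×X2):
  M: [ 1  0 -1 -1]
  Θ: [ 0  1  0 -1]
Row reduction gives pivot columns m,ΔT; rank = 2
n=4, r=2 ⇒ 2 dimensionless groups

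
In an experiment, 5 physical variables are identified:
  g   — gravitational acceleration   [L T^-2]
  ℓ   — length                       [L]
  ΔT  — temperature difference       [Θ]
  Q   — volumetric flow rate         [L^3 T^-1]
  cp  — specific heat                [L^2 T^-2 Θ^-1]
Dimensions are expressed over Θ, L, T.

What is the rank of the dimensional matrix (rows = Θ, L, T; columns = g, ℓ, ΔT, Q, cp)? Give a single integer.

3

Exponent matrix [Θ,L,T] × [g,ℓ,ΔT,Q,cp]:
  Θ: [ 0  0  1  0 -1]
  L: [ 1  1  0  3  2]
  T: [-2  0  0 -1 -2]
RREF → pivots at {g,ℓ,ΔT} ⇒ r = 3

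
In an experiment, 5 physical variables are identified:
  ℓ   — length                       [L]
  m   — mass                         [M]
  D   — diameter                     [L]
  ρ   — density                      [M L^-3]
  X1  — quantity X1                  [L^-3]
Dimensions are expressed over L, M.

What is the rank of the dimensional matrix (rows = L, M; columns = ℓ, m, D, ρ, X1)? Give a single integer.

Exponent matrix [L,M] × [ℓ,m,D,ρ,X1]:
  L: [ 1  0  1 -3 -3]
  M: [ 0  1  0  1  0]
Echelon form has 2 nonzero rows (pivots: ℓ,m)

2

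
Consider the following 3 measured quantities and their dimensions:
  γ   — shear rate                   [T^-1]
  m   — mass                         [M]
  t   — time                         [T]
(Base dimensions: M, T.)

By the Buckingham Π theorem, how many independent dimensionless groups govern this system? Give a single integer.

Exponent matrix [M,T] × [γ,m,t]:
  M: [ 0  1  0]
  T: [-1  0  1]
Row reduction gives pivot columns γ,m; rank = 2
3 vars − rank 2 = 1 Π group

1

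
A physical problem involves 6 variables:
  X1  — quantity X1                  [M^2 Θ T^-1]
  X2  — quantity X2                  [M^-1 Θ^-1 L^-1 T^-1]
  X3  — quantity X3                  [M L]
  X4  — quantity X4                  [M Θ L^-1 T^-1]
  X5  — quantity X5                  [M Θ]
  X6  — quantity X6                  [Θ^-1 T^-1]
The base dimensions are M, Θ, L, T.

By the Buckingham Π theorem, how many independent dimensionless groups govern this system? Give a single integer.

3

Exponent matrix [M,Θ,L,T] × [X1,X2,X3,X4,X5,X6]:
  M: [ 2 -1  1  1  1  0]
  Θ: [ 1 -1  0  1  1 -1]
  L: [ 0 -1  1 -1  0  0]
  T: [-1 -1  0 -1  0 -1]
RREF → pivots at {X1,X2,X3} ⇒ r = 3
6 vars − rank 3 = 3 Π groups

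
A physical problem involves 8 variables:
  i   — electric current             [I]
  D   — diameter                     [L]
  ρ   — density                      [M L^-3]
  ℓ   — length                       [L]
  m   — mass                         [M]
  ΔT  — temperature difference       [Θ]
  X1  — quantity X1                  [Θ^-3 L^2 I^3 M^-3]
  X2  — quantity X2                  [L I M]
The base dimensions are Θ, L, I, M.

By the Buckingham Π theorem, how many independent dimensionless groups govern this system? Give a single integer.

Exponent matrix [Θ,L,I,M] × [i,D,ρ,ℓ,m,ΔT,X1,X2]:
  Θ: [ 0  0  0  0  0  1 -3  0]
  L: [ 0  1 -3  1  0  0  2  1]
  I: [ 1  0  0  0  0  0  3  1]
  M: [ 0  0  1  0  1  0 -3  1]
RREF → pivots at {i,D,ρ,ΔT} ⇒ r = 4
Π count = n − r = 8 − 4 = 4

4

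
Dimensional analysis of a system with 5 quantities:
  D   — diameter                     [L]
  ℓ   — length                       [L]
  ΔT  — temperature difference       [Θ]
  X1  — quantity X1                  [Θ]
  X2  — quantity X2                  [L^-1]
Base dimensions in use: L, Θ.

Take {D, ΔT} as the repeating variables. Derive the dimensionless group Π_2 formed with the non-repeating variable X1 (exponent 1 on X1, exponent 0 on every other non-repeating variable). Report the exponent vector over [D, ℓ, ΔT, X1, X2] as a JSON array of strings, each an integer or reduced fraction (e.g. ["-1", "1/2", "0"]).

Exponent matrix [L,Θ] × [D,ℓ,ΔT,X1,X2]:
  L: [ 1  1  0  0 -1]
  Θ: [ 0  0  1  1  0]
Echelon form has 2 nonzero rows (pivots: D,ΔT)
Repeat: D,ΔT; free: ℓ,X1,X2
RREF:
  r0: [   1    1    0    0   -1]
  r1: [   0    0    1    1    0]
Fix exponent of X1 at 1, ℓ at 0, X2 at 0; solve each RREF row for its pivot's exponent:
  r0: exp(D) + (0)·1 = 0 ⇒ exp(D) = 0
  r1: exp(ΔT) + (1)·1 = 0 ⇒ exp(ΔT) = -1
Π_2 = ΔT^-1 · X1

["0", "0", "-1", "1", "0"]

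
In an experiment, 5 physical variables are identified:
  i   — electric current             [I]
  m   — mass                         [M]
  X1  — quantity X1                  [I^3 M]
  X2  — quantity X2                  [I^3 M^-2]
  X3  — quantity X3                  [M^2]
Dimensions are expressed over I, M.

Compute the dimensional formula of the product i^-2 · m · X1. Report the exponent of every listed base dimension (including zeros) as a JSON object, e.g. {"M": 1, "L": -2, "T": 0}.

{"I": 1, "M": 2}

Exponent matrix [I,M] × [i,m,X1,X2,X3]:
  I: [ 1  0  3  3  0]
  M: [ 0  1  1 -2  2]
  [I]: (-2)·1+(1)·0+(1)·3 = 1
  [M]: (-2)·0+(1)·1+(1)·1 = 2
⇒ I M^2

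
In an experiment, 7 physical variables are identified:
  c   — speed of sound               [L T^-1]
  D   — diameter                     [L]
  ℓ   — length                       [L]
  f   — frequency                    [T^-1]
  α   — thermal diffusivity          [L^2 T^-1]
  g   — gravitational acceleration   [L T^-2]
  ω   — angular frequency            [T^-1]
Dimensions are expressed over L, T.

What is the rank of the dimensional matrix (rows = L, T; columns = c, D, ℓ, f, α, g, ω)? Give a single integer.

2

Exponent matrix [L,T] × [c,D,ℓ,f,α,g,ω]:
  L: [ 1  1  1  0  2  1  0]
  T: [-1  0  0 -1 -1 -2 -1]
RREF → pivots at {c,D} ⇒ r = 2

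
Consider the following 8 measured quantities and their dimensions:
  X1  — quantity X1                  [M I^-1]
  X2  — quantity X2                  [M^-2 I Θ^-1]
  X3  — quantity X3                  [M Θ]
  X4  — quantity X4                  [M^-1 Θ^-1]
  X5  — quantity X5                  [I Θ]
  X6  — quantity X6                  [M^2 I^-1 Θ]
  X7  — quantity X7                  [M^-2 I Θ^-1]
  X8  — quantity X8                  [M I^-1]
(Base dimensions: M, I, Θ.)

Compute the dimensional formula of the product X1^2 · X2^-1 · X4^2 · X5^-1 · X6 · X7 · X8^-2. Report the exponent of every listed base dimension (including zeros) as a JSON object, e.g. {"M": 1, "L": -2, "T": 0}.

{"M": 0, "I": -2, "Θ": -2}

Write exponents as rows M,I,Θ / cols X1,X2,X3,X4,X5,X6,X7,X8:
  M: [ 1 -2  1 -1  0  2 -2  1]
  I: [-1  1  0  0  1 -1  1 -1]
  Θ: [ 0 -1  1 -1  1  1 -1  0]
  [M]: (2)·1+(-1)·-2+(2)·-1+(-1)·0+(1)·2+(1)·-2+(-2)·1 = 0
  [I]: (2)·-1+(-1)·1+(2)·0+(-1)·1+(1)·-1+(1)·1+(-2)·-1 = -2
  [Θ]: (2)·0+(-1)·-1+(2)·-1+(-1)·1+(1)·1+(1)·-1+(-2)·0 = -2
⇒ I^-2 Θ^-2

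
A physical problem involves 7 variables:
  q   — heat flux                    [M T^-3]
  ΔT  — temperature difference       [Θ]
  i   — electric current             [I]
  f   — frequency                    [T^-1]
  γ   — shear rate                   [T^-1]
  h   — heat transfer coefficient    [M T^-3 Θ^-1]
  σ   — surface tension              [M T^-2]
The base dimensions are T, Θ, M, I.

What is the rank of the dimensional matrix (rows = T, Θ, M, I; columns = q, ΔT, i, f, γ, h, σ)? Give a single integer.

Write exponents as rows T,Θ,M,I / cols q,ΔT,i,f,γ,h,σ:
  T: [-3  0  0 -1 -1 -3 -2]
  Θ: [ 0  1  0  0  0 -1  0]
  M: [ 1  0  0  0  0  1  1]
  I: [ 0  0  1  0  0  0  0]
Row reduction gives pivot columns q,ΔT,i,f; rank = 4

4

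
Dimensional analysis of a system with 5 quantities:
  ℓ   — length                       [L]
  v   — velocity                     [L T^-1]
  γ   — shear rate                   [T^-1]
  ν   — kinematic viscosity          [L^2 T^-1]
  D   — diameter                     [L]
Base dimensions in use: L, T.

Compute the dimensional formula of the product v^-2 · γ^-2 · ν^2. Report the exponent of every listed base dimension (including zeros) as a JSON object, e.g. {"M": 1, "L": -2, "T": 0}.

{"L": 2, "T": 2}

Write exponents as rows L,T / cols ℓ,v,γ,ν,D:
  L: [ 1  1  0  2  1]
  T: [ 0 -1 -1 -1  0]
  [L]: (-2)·1+(-2)·0+(2)·2 = 2
  [T]: (-2)·-1+(-2)·-1+(2)·-1 = 2
⇒ L^2 T^2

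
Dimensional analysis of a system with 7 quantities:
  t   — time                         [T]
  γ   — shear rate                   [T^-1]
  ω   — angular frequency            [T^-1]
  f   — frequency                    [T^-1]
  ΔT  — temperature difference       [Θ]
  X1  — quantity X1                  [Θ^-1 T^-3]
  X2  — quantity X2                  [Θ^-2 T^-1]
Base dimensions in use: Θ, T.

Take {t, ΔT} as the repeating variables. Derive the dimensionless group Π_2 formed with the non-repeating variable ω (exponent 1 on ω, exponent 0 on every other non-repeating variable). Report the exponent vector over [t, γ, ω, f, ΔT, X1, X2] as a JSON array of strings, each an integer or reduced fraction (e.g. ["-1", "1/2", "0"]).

Dimensional matrix (Θ×T by t×γ×ω×f×ΔT×X1×X2):
  Θ: [ 0  0  0  0  1 -1 -2]
  T: [ 1 -1 -1 -1  0 -3 -1]
RREF → pivots at {t,ΔT} ⇒ r = 2
Pivot set = {t,ΔT}, free = {γ,ω,f,X1,X2}
RREF:
  r0: [   1   -1   -1   -1    0   -3   -1]
  r1: [   0    0    0    0    1   -1   -2]
Fix exponent of ω at 1, γ at 0, f at 0, X1 at 0, X2 at 0; solve each RREF row for its pivot's exponent:
  r0: exp(t) + (-1)·1 = 0 ⇒ exp(t) = 1
  r1: exp(ΔT) + (0)·1 = 0 ⇒ exp(ΔT) = 0
Π_2 = t · ω

["1", "0", "1", "0", "0", "0", "0"]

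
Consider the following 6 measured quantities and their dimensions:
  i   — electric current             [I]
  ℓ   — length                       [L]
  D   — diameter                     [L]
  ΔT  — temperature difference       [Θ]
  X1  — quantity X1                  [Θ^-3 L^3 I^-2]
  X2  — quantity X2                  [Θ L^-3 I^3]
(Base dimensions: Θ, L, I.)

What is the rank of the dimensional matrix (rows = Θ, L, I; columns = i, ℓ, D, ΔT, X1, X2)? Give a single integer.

3

Exponent matrix [Θ,L,I] × [i,ℓ,D,ΔT,X1,X2]:
  Θ: [ 0  0  0  1 -3  1]
  L: [ 0  1  1  0  3 -3]
  I: [ 1  0  0  0 -2  3]
RREF → pivots at {i,ℓ,ΔT} ⇒ r = 3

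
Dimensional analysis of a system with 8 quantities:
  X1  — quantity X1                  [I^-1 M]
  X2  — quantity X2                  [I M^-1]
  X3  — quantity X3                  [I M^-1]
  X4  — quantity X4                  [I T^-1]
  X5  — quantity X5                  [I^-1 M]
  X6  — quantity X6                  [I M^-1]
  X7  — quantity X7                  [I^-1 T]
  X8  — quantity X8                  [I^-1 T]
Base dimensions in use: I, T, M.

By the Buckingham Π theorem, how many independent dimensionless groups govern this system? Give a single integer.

Write exponents as rows I,T,M / cols X1,X2,X3,X4,X5,X6,X7,X8:
  I: [-1  1  1  1 -1  1 -1 -1]
  T: [ 0  0  0 -1  0  0  1  1]
  M: [ 1 -1 -1  0  1 -1  0  0]
Row reduction gives pivot columns X1,X4; rank = 2
n=8, r=2 ⇒ 6 dimensionless groups

6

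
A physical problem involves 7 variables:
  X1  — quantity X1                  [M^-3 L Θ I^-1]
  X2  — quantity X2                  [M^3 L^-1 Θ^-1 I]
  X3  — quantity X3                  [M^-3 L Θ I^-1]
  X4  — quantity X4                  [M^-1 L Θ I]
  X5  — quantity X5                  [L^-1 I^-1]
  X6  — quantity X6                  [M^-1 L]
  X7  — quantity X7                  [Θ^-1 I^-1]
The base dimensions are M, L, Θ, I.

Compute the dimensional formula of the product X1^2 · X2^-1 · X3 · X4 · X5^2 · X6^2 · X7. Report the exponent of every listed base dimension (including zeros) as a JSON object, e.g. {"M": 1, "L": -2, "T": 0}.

Exponent matrix [M,L,Θ,I] × [X1,X2,X3,X4,X5,X6,X7]:
  M: [-3  3 -3 -1  0 -1  0]
  L: [ 1 -1  1  1 -1  1  0]
  Θ: [ 1 -1  1  1  0  0 -1]
  I: [-1  1 -1  1 -1  0 -1]
  [M]: (2)·-3+(-1)·3+(1)·-3+(1)·-1+(2)·0+(2)·-1+(1)·0 = -15
  [L]: (2)·1+(-1)·-1+(1)·1+(1)·1+(2)·-1+(2)·1+(1)·0 = 5
  [Θ]: (2)·1+(-1)·-1+(1)·1+(1)·1+(2)·0+(2)·0+(1)·-1 = 4
  [I]: (2)·-1+(-1)·1+(1)·-1+(1)·1+(2)·-1+(2)·0+(1)·-1 = -6
⇒ M^-15 L^5 Θ^4 I^-6

{"M": -15, "L": 5, "Θ": 4, "I": -6}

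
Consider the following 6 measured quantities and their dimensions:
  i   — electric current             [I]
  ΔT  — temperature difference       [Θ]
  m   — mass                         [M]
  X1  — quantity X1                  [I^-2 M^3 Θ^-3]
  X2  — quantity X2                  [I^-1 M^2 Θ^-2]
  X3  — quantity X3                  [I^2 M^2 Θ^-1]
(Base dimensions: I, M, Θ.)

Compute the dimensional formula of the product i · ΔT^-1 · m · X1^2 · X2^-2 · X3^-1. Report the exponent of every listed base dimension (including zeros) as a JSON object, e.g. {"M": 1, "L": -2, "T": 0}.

{"I": -3, "M": 1, "Θ": -2}

Exponent matrix [I,M,Θ] × [i,ΔT,m,X1,X2,X3]:
  I: [ 1  0  0 -2 -1  2]
  M: [ 0  0  1  3  2  2]
  Θ: [ 0  1  0 -3 -2 -1]
  [I]: (1)·1+(-1)·0+(1)·0+(2)·-2+(-2)·-1+(-1)·2 = -3
  [M]: (1)·0+(-1)·0+(1)·1+(2)·3+(-2)·2+(-1)·2 = 1
  [Θ]: (1)·0+(-1)·1+(1)·0+(2)·-3+(-2)·-2+(-1)·-1 = -2
⇒ I^-3 M Θ^-2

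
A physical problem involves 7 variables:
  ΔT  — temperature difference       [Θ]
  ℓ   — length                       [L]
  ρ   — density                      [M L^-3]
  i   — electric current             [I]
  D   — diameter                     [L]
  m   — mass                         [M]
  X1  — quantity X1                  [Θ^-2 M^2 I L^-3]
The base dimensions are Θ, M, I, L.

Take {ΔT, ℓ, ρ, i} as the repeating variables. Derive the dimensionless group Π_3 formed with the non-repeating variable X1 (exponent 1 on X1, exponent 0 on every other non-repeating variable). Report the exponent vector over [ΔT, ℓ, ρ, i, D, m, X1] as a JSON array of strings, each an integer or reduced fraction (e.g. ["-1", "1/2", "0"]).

["2", "-3", "-2", "-1", "0", "0", "1"]

Exponent matrix [Θ,M,I,L] × [ΔT,ℓ,ρ,i,D,m,X1]:
  Θ: [ 1  0  0  0  0  0 -2]
  M: [ 0  0  1  0  0  1  2]
  I: [ 0  0  0  1  0  0  1]
  L: [ 0  1 -3  0  1  0 -3]
Row reduction gives pivot columns ΔT,ℓ,ρ,i; rank = 4
Pivot set = {ΔT,ℓ,ρ,i}, free = {D,m,X1}
RREF:
  r0: [   1    0    0    0    0    0   -2]
  r1: [   0    1    0    0    1    3    3]
  r2: [   0    0    1    0    0    1    2]
  r3: [   0    0    0    1    0    0    1]
Fix exponent of X1 at 1, D at 0, m at 0; solve each RREF row for its pivot's exponent:
  r0: exp(ΔT) + (-2)·1 = 0 ⇒ exp(ΔT) = 2
  r1: exp(ℓ) + (3)·1 = 0 ⇒ exp(ℓ) = -3
  r2: exp(ρ) + (2)·1 = 0 ⇒ exp(ρ) = -2
  r3: exp(i) + (1)·1 = 0 ⇒ exp(i) = -1
Π_3 = ΔT^2 · ℓ^-3 · ρ^-2 · i^-1 · X1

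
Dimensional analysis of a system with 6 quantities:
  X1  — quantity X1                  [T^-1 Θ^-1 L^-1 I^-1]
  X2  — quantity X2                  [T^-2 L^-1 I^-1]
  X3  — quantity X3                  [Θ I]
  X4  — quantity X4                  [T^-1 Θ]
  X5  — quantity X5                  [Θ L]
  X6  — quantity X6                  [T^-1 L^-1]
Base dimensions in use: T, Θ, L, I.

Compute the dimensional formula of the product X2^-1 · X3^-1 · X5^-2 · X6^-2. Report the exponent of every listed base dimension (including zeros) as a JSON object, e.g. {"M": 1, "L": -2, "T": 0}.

Dimensional matrix (T×Θ×L×I by X1×X2×X3×X4×X5×X6):
  T: [-1 -2  0 -1  0 -1]
  Θ: [-1  0  1  1  1  0]
  L: [-1 -1  0  0  1 -1]
  I: [-1 -1  1  0  0  0]
  [T]: (-1)·-2+(-1)·0+(-2)·0+(-2)·-1 = 4
  [Θ]: (-1)·0+(-1)·1+(-2)·1+(-2)·0 = -3
  [L]: (-1)·-1+(-1)·0+(-2)·1+(-2)·-1 = 1
  [I]: (-1)·-1+(-1)·1+(-2)·0+(-2)·0 = 0
⇒ T^4 Θ^-3 L

{"T": 4, "Θ": -3, "L": 1, "I": 0}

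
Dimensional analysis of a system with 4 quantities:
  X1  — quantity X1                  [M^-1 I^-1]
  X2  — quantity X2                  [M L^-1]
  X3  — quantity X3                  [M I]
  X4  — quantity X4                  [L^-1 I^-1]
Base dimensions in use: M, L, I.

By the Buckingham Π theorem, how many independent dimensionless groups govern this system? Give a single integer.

2

Dimensional matrix (M×L×I by X1×X2×X3×X4):
  M: [-1  1  1  0]
  L: [ 0 -1  0 -1]
  I: [-1  0  1 -1]
RREF → pivots at {X1,X2} ⇒ r = 2
n=4, r=2 ⇒ 2 dimensionless groups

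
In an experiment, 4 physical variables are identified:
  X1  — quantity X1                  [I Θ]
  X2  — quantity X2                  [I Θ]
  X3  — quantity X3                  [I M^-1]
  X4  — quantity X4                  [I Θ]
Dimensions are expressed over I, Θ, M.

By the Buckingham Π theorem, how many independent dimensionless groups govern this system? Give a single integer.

Exponent matrix [I,Θ,M] × [X1,X2,X3,X4]:
  I: [ 1  1  1  1]
  Θ: [ 1  1  0  1]
  M: [ 0  0 -1  0]
RREF → pivots at {X1,X3} ⇒ r = 2
Π count = n − r = 4 − 2 = 2

2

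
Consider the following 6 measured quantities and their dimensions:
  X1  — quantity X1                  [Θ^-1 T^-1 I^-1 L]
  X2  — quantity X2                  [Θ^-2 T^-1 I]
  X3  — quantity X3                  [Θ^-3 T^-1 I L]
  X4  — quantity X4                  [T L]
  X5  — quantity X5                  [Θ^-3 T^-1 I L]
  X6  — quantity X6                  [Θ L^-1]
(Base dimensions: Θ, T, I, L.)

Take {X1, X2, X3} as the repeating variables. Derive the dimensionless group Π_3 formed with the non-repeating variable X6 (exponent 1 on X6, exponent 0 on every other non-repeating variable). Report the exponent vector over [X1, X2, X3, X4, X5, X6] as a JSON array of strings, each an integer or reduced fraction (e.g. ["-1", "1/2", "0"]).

Write exponents as rows Θ,T,I,L / cols X1,X2,X3,X4,X5,X6:
  Θ: [-1 -2 -3  0 -3  1]
  T: [-1 -1 -1  1 -1  0]
  I: [-1  1  1  0  1  0]
  L: [ 1  0  1  1  1 -1]
Echelon form has 3 nonzero rows (pivots: X1,X2,X3)
Repeat: X1,X2,X3; free: X4,X5,X6
RREF:
  r0: [   1    0    0 -1/2    0    0]
  r1: [   0    1    0   -2    0    1]
  r2: [   0    0    1  3/2    1   -1]
  r3: [   0    0    0    0    0    0]
Fix exponent of X6 at 1, X4 at 0, X5 at 0; solve each RREF row for its pivot's exponent:
  r0: exp(X1) + (0)·1 = 0 ⇒ exp(X1) = 0
  r1: exp(X2) + (1)·1 = 0 ⇒ exp(X2) = -1
  r2: exp(X3) + (-1)·1 = 0 ⇒ exp(X3) = 1
Π_3 = X2^-1 · X3 · X6

["0", "-1", "1", "0", "0", "1"]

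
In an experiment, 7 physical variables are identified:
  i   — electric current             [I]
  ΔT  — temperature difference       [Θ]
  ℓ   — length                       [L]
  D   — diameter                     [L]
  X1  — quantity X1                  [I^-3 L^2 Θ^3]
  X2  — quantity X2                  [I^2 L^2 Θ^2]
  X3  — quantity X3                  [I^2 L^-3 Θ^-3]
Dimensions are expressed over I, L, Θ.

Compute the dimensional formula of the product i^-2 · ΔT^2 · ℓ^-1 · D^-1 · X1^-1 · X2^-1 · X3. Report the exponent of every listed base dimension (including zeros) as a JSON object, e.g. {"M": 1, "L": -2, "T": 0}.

Exponent matrix [I,L,Θ] × [i,ΔT,ℓ,D,X1,X2,X3]:
  I: [ 1  0  0  0 -3  2  2]
  L: [ 0  0  1  1  2  2 -3]
  Θ: [ 0  1  0  0  3  2 -3]
  [I]: (-2)·1+(2)·0+(-1)·0+(-1)·0+(-1)·-3+(-1)·2+(1)·2 = 1
  [L]: (-2)·0+(2)·0+(-1)·1+(-1)·1+(-1)·2+(-1)·2+(1)·-3 = -9
  [Θ]: (-2)·0+(2)·1+(-1)·0+(-1)·0+(-1)·3+(-1)·2+(1)·-3 = -6
⇒ I L^-9 Θ^-6

{"I": 1, "L": -9, "Θ": -6}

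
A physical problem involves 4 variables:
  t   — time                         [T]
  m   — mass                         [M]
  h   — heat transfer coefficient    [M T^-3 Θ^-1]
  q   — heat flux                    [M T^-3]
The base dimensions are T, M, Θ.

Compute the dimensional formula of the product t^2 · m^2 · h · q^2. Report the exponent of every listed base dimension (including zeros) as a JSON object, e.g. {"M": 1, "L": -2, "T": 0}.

{"T": -7, "M": 5, "Θ": -1}

Dimensional matrix (T×M×Θ by t×m×h×q):
  T: [ 1  0 -3 -3]
  M: [ 0  1  1  1]
  Θ: [ 0  0 -1  0]
  [T]: (2)·1+(2)·0+(1)·-3+(2)·-3 = -7
  [M]: (2)·0+(2)·1+(1)·1+(2)·1 = 5
  [Θ]: (2)·0+(2)·0+(1)·-1+(2)·0 = -1
⇒ T^-7 M^5 Θ^-1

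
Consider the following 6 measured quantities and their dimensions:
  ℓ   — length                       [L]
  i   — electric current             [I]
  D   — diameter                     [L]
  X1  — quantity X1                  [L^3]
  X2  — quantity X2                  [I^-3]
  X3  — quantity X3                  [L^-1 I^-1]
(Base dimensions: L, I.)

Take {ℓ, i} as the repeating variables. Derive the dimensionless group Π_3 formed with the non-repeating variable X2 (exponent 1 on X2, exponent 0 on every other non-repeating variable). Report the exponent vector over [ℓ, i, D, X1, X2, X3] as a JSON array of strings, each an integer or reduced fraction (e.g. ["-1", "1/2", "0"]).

Dimensional matrix (L×I by ℓ×i×D×X1×X2×X3):
  L: [ 1  0  1  3  0 -1]
  I: [ 0  1  0  0 -3 -1]
Echelon form has 2 nonzero rows (pivots: ℓ,i)
Pivot set = {ℓ,i}, free = {D,X1,X2,X3}
RREF:
  r0: [   1    0    1    3    0   -1]
  r1: [   0    1    0    0   -3   -1]
Fix exponent of X2 at 1, D at 0, X1 at 0, X3 at 0; solve each RREF row for its pivot's exponent:
  r0: exp(ℓ) + (0)·1 = 0 ⇒ exp(ℓ) = 0
  r1: exp(i) + (-3)·1 = 0 ⇒ exp(i) = 3
Π_3 = i^3 · X2

["0", "3", "0", "0", "1", "0"]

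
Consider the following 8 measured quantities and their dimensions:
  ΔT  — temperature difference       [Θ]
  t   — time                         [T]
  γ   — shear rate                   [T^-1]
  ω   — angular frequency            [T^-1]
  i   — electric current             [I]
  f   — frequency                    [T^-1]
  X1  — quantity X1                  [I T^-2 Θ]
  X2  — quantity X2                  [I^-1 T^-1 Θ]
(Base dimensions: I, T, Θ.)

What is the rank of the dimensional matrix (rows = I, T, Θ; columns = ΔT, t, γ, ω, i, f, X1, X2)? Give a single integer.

3

Exponent matrix [I,T,Θ] × [ΔT,t,γ,ω,i,f,X1,X2]:
  I: [ 0  0  0  0  1  0  1 -1]
  T: [ 0  1 -1 -1  0 -1 -2 -1]
  Θ: [ 1  0  0  0  0  0  1  1]
Row reduction gives pivot columns ΔT,t,i; rank = 3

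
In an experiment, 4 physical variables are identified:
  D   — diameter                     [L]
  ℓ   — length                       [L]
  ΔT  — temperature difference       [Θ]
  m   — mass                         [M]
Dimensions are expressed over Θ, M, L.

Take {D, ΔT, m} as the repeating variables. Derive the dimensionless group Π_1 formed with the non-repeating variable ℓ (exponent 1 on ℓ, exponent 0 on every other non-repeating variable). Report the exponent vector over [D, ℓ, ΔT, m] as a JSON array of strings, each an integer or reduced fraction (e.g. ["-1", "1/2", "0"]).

["-1", "1", "0", "0"]

Dimensional matrix (Θ×M×L by D×ℓ×ΔT×m):
  Θ: [ 0  0  1  0]
  M: [ 0  0  0  1]
  L: [ 1  1  0  0]
Echelon form has 3 nonzero rows (pivots: D,ΔT,m)
Pivot set = {D,ΔT,m}, free = {ℓ}
RREF:
  r0: [   1    1    0    0]
  r1: [   0    0    1    0]
  r2: [   0    0    0    1]
Fix exponent of ℓ at 1; solve each RREF row for its pivot's exponent:
  r0: exp(D) + (1)·1 = 0 ⇒ exp(D) = -1
  r1: exp(ΔT) + (0)·1 = 0 ⇒ exp(ΔT) = 0
  r2: exp(m) + (0)·1 = 0 ⇒ exp(m) = 0
Π_1 = D^-1 · ℓ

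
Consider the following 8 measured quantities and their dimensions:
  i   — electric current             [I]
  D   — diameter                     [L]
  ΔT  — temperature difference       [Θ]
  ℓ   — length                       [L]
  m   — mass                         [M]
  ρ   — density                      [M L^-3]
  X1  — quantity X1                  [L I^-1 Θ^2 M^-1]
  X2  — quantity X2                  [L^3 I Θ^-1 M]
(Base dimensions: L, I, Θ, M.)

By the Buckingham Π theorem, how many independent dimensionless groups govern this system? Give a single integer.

Dimensional matrix (L×I×Θ×M by i×D×ΔT×ℓ×m×ρ×X1×X2):
  L: [ 0  1  0  1  0 -3  1  3]
  I: [ 1  0  0  0  0  0 -1  1]
  Θ: [ 0  0  1  0  0  0  2 -1]
  M: [ 0  0  0  0  1  1 -1  1]
Row reduction gives pivot columns i,D,ΔT,m; rank = 4
8 vars − rank 4 = 4 Π groups

4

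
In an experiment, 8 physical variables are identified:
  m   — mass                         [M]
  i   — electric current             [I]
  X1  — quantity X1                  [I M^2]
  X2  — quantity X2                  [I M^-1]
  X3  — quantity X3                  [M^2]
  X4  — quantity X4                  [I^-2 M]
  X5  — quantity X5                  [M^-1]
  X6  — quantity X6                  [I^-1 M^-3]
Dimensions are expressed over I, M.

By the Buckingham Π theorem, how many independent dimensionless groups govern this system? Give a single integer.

6

Dimensional matrix (I×M by m×i×X1×X2×X3×X4×X5×X6):
  I: [ 0  1  1  1  0 -2  0 -1]
  M: [ 1  0  2 -1  2  1 -1 -3]
Echelon form has 2 nonzero rows (pivots: m,i)
n=8, r=2 ⇒ 6 dimensionless groups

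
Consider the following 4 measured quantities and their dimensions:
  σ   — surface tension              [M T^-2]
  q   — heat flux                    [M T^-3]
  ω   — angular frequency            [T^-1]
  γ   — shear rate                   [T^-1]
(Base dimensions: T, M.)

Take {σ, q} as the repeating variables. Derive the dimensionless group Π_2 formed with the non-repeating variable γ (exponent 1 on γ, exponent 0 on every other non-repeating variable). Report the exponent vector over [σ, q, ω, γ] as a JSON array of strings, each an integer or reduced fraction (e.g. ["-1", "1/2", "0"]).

["1", "-1", "0", "1"]

Dimensional matrix (T×M by σ×q×ω×γ):
  T: [-2 -3 -1 -1]
  M: [ 1  1  0  0]
RREF → pivots at {σ,q} ⇒ r = 2
Pivot set = {σ,q}, free = {ω,γ}
RREF:
  r0: [   1    0   -1   -1]
  r1: [   0    1    1    1]
Fix exponent of γ at 1, ω at 0; solve each RREF row for its pivot's exponent:
  r0: exp(σ) + (-1)·1 = 0 ⇒ exp(σ) = 1
  r1: exp(q) + (1)·1 = 0 ⇒ exp(q) = -1
Π_2 = σ · q^-1 · γ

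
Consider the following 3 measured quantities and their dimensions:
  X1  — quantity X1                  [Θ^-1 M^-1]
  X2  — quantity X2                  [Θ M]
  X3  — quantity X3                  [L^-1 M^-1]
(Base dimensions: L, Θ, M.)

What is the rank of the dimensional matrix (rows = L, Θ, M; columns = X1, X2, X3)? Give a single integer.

Write exponents as rows L,Θ,M / cols X1,X2,X3:
  L: [ 0  0 -1]
  Θ: [-1  1  0]
  M: [-1  1 -1]
Echelon form has 2 nonzero rows (pivots: X1,X3)

2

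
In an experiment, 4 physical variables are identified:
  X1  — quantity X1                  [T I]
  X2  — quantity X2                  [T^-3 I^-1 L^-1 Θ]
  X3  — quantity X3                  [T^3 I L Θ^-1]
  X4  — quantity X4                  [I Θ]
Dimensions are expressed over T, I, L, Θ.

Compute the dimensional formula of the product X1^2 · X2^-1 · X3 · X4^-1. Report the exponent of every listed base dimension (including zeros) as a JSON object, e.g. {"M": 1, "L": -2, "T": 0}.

{"T": 8, "I": 3, "L": 2, "Θ": -3}

Write exponents as rows T,I,L,Θ / cols X1,X2,X3,X4:
  T: [ 1 -3  3  0]
  I: [ 1 -1  1  1]
  L: [ 0 -1  1  0]
  Θ: [ 0  1 -1  1]
  [T]: (2)·1+(-1)·-3+(1)·3+(-1)·0 = 8
  [I]: (2)·1+(-1)·-1+(1)·1+(-1)·1 = 3
  [L]: (2)·0+(-1)·-1+(1)·1+(-1)·0 = 2
  [Θ]: (2)·0+(-1)·1+(1)·-1+(-1)·1 = -3
⇒ T^8 I^3 L^2 Θ^-3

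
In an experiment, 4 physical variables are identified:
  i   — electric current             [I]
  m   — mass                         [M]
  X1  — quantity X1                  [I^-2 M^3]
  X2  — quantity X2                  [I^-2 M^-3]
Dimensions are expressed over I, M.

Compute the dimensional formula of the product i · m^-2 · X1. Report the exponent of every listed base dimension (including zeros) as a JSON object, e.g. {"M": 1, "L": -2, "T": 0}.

Dimensional matrix (I×M by i×m×X1×X2):
  I: [ 1  0 -2 -2]
  M: [ 0  1  3 -3]
  [I]: (1)·1+(-2)·0+(1)·-2 = -1
  [M]: (1)·0+(-2)·1+(1)·3 = 1
⇒ I^-1 M

{"I": -1, "M": 1}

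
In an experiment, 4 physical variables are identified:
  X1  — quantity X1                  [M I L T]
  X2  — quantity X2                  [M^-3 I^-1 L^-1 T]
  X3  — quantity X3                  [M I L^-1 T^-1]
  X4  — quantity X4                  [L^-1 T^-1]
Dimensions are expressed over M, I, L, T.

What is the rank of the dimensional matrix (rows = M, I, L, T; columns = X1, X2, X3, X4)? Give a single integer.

3

Dimensional matrix (M×I×L×T by X1×X2×X3×X4):
  M: [ 1 -3  1  0]
  I: [ 1 -1  1  0]
  L: [ 1 -1 -1 -1]
  T: [ 1  1 -1 -1]
Echelon form has 3 nonzero rows (pivots: X1,X2,X3)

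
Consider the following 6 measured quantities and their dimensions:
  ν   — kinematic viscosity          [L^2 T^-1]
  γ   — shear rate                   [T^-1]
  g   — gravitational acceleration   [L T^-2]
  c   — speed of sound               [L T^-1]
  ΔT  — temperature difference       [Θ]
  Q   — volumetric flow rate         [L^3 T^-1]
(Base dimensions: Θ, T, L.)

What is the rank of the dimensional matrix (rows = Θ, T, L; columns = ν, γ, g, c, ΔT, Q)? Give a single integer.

Write exponents as rows Θ,T,L / cols ν,γ,g,c,ΔT,Q:
  Θ: [ 0  0  0  0  1  0]
  T: [-1 -1 -2 -1  0 -1]
  L: [ 2  0  1  1  0  3]
Row reduction gives pivot columns ν,γ,ΔT; rank = 3

3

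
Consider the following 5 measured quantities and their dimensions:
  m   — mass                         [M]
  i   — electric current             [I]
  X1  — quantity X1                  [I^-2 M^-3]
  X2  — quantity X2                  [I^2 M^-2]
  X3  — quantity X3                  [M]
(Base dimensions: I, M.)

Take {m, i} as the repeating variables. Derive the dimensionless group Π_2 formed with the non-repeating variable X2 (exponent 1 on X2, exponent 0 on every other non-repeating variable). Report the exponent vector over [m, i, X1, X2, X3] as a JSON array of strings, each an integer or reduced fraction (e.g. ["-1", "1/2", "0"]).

Write exponents as rows I,M / cols m,i,X1,X2,X3:
  I: [ 0  1 -2  2  0]
  M: [ 1  0 -3 -2  1]
RREF → pivots at {m,i} ⇒ r = 2
Repeat: m,i; free: X1,X2,X3
RREF:
  r0: [   1    0   -3   -2    1]
  r1: [   0    1   -2    2    0]
Fix exponent of X2 at 1, X1 at 0, X3 at 0; solve each RREF row for its pivot's exponent:
  r0: exp(m) + (-2)·1 = 0 ⇒ exp(m) = 2
  r1: exp(i) + (2)·1 = 0 ⇒ exp(i) = -2
Π_2 = m^2 · i^-2 · X2

["2", "-2", "0", "1", "0"]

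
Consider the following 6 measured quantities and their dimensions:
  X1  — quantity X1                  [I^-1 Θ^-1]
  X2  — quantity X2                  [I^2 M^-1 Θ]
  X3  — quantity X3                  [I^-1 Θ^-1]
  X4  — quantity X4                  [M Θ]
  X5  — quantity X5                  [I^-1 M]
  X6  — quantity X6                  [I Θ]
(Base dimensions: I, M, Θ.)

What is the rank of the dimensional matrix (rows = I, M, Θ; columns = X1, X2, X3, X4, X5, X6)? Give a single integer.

2

Exponent matrix [I,M,Θ] × [X1,X2,X3,X4,X5,X6]:
  I: [-1  2 -1  0 -1  1]
  M: [ 0 -1  0  1  1  0]
  Θ: [-1  1 -1  1  0  1]
Echelon form has 2 nonzero rows (pivots: X1,X2)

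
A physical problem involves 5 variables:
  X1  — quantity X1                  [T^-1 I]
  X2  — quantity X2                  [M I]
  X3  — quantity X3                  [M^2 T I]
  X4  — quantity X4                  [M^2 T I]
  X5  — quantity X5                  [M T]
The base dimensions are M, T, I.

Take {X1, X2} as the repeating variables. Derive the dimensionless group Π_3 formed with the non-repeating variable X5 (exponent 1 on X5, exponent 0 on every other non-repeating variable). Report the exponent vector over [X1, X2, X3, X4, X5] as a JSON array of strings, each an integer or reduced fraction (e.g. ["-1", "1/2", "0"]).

Write exponents as rows M,T,I / cols X1,X2,X3,X4,X5:
  M: [ 0  1  2  2  1]
  T: [-1  0  1  1  1]
  I: [ 1  1  1  1  0]
RREF → pivots at {X1,X2} ⇒ r = 2
Pivot set = {X1,X2}, free = {X3,X4,X5}
RREF:
  r0: [   1    0   -1   -1   -1]
  r1: [   0    1    2    2    1]
  r2: [   0    0    0    0    0]
Fix exponent of X5 at 1, X3 at 0, X4 at 0; solve each RREF row for its pivot's exponent:
  r0: exp(X1) + (-1)·1 = 0 ⇒ exp(X1) = 1
  r1: exp(X2) + (1)·1 = 0 ⇒ exp(X2) = -1
Π_3 = X1 · X2^-1 · X5

["1", "-1", "0", "0", "1"]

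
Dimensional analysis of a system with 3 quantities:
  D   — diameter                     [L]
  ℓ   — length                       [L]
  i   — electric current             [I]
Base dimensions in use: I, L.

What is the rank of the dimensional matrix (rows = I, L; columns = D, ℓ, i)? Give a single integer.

Dimensional matrix (I×L by D×ℓ×i):
  I: [ 0  0  1]
  L: [ 1  1  0]
Row reduction gives pivot columns D,i; rank = 2

2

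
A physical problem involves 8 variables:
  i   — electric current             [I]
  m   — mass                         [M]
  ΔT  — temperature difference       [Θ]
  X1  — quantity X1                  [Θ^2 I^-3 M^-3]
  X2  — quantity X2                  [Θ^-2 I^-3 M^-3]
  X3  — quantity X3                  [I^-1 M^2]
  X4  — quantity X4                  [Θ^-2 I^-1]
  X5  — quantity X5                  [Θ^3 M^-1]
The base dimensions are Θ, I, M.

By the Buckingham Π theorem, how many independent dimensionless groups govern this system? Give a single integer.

Write exponents as rows Θ,I,M / cols i,m,ΔT,X1,X2,X3,X4,X5:
  Θ: [ 0  0  1  2 -2  0 -2  3]
  I: [ 1  0  0 -3 -3 -1 -1  0]
  M: [ 0  1  0 -3 -3  2  0 -1]
RREF → pivots at {i,m,ΔT} ⇒ r = 3
n=8, r=3 ⇒ 5 dimensionless groups

5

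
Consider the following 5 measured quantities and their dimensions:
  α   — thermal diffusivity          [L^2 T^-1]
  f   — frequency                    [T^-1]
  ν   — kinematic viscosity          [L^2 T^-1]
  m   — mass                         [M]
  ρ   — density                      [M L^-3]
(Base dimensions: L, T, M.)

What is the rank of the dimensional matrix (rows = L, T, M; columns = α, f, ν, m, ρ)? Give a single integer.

3

Dimensional matrix (L×T×M by α×f×ν×m×ρ):
  L: [ 2  0  2  0 -3]
  T: [-1 -1 -1  0  0]
  M: [ 0  0  0  1  1]
Row reduction gives pivot columns α,f,m; rank = 3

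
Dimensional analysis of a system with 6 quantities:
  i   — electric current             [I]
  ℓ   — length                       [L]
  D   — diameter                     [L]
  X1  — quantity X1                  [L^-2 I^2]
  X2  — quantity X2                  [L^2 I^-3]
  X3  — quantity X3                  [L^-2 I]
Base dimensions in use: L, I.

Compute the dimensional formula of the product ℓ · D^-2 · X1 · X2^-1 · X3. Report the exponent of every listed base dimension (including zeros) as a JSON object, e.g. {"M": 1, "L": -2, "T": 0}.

{"L": -7, "I": 6}

Exponent matrix [L,I] × [i,ℓ,D,X1,X2,X3]:
  L: [ 0  1  1 -2  2 -2]
  I: [ 1  0  0  2 -3  1]
  [L]: (1)·1+(-2)·1+(1)·-2+(-1)·2+(1)·-2 = -7
  [I]: (1)·0+(-2)·0+(1)·2+(-1)·-3+(1)·1 = 6
⇒ L^-7 I^6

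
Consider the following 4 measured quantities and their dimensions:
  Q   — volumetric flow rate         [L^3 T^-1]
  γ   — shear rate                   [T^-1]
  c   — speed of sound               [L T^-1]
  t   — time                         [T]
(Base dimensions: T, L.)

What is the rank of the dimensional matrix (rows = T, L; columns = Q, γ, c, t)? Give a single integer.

Dimensional matrix (T×L by Q×γ×c×t):
  T: [-1 -1 -1  1]
  L: [ 3  0  1  0]
RREF → pivots at {Q,γ} ⇒ r = 2

2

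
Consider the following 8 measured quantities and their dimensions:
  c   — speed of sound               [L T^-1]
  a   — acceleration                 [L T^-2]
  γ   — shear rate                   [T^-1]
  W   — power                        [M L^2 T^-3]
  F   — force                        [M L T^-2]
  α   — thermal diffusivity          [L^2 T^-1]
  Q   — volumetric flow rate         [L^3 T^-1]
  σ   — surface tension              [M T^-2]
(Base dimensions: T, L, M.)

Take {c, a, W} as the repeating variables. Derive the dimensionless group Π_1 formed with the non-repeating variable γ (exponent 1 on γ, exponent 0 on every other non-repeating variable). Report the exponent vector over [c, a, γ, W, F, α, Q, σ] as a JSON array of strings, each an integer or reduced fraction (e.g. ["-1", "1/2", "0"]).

Dimensional matrix (T×L×M by c×a×γ×W×F×α×Q×σ):
  T: [-1 -2 -1 -3 -2 -1 -1 -2]
  L: [ 1  1  0  2  1  2  3  0]
  M: [ 0  0  0  1  1  0  0  1]
Echelon form has 3 nonzero rows (pivots: c,a,W)
Pivot set = {c,a,W}, free = {γ,F,α,Q,σ}
RREF:
  r0: [   1    0   -1    0   -1    3    5   -3]
  r1: [   0    1    1    0    0   -1   -2    1]
  r2: [   0    0    0    1    1    0    0    1]
Fix exponent of γ at 1, F at 0, α at 0, Q at 0, σ at 0; solve each RREF row for its pivot's exponent:
  r0: exp(c) + (-1)·1 = 0 ⇒ exp(c) = 1
  r1: exp(a) + (1)·1 = 0 ⇒ exp(a) = -1
  r2: exp(W) + (0)·1 = 0 ⇒ exp(W) = 0
Π_1 = c · a^-1 · γ

["1", "-1", "1", "0", "0", "0", "0", "0"]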